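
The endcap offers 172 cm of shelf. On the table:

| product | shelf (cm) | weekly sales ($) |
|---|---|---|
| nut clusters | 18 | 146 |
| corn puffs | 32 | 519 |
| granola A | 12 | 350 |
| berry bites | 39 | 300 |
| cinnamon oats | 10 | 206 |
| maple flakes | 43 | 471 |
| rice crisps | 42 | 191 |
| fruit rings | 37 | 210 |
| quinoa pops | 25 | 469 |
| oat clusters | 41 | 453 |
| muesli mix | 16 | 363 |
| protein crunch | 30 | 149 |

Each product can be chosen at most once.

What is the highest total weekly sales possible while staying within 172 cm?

2625

Greedy by ratio would take nut clusters + corn puffs + granola A + cinnamon oats + quinoa pops + oat clusters + muesli mix: 154 cm used, total 2506.
Dropping nut clusters and cinnamon oats frees 28 cm; slotting in maple flakes (43 cm) lifts the total to 2625 at 169 cm.
No other feasible combination exceeds 2625.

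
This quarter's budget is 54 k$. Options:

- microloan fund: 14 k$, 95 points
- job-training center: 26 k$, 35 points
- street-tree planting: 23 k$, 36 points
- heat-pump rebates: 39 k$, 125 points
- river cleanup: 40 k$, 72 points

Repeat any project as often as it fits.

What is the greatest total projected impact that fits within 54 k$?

Taking 3×microloan fund: 42 k$ used, 285 in projected impact.

285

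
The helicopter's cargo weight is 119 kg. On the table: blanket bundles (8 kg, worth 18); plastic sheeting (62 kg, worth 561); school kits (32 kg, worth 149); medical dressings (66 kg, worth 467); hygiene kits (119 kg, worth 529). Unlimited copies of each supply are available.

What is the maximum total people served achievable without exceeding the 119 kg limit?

764

By people served per kg: plastic sheeting 9.05, medical dressings 7.08, school kits 4.66 lead.
Best packing: 3×blanket bundles + plastic sheeting + school kits — 118 kg, 764 total.
That's the maximum — no swap from here does better than 764.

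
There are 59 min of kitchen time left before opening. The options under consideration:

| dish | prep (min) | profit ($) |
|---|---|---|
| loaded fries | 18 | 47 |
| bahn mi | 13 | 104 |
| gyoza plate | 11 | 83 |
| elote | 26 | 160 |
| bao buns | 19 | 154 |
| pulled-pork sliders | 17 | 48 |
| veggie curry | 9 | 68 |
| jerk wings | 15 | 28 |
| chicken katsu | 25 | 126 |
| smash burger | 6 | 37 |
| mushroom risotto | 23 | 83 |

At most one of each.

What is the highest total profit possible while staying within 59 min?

Taking bahn mi + gyoza plate + bao buns + veggie curry + smash burger: 58 min used, 446 in profit.

446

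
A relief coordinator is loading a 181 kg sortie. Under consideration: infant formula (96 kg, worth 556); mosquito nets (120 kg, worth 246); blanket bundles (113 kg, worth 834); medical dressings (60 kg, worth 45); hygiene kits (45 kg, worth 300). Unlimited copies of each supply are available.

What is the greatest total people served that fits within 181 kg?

1200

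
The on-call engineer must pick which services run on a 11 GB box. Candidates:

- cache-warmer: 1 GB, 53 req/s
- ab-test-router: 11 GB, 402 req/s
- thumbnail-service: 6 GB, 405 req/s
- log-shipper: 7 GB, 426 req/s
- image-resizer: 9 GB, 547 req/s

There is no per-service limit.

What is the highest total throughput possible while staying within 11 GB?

670

Ranking by ratio (throughput/GB): thumbnail-service 67.50, log-shipper 60.86, image-resizer 60.78.
Best packing: 5×cache-warmer + thumbnail-service — 11 GB, 670 total.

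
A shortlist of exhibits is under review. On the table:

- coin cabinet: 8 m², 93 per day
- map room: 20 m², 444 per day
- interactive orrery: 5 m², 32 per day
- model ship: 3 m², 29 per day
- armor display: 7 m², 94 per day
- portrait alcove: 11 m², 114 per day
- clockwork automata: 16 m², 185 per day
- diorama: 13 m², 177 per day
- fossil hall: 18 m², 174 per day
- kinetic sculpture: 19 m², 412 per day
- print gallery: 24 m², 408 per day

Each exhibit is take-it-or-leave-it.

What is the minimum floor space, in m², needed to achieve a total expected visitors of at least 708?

39

Look for the lowest-floor combination reaching 708.
map room + kinetic sculpture: 856 expected visitors at 39 m².
Any bundle with less than 39 m² falls short of 708.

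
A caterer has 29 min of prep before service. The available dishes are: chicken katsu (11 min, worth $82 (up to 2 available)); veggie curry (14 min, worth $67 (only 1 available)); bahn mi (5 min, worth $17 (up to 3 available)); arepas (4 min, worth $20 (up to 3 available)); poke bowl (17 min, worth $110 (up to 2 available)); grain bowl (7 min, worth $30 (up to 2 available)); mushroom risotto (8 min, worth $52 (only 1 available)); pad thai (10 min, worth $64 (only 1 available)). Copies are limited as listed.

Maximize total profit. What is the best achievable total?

Greedy by ratio would take 2×chicken katsu + arepas: 26 min used, total 184.
The 15 min tied up in chicken katsu and arepas is better spent on mushroom risotto + pad thai — total rises to 198 (29 min).
No other feasible combination exceeds 198.

198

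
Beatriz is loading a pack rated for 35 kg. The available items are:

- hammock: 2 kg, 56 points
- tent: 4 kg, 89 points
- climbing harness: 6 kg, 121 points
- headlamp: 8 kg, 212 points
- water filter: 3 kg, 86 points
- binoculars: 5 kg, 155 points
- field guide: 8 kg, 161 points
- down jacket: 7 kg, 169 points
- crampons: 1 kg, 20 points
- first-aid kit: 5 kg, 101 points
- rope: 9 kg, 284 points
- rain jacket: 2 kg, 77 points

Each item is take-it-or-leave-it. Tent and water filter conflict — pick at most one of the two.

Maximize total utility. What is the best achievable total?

1003

Best packing: headlamp + water filter + binoculars + down jacket + crampons + rope + rain jacket — 35 kg, 1003 total.
Next best is hammock + climbing harness + headlamp + water filter + binoculars + rope + rain jacket at 991 (35 kg) — short by 12.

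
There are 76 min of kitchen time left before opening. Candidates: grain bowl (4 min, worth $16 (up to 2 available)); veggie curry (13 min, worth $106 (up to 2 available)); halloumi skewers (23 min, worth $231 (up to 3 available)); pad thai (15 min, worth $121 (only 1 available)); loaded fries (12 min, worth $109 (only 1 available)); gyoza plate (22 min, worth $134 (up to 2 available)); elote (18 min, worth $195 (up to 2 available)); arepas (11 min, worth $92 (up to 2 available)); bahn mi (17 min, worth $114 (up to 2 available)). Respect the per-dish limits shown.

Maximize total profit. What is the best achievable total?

766

Filling by ratio: grain bowl + halloumi skewers + loaded fries + 2×elote for 746, with 1 min left unused.
The 22 min tied up in grain bowl and elote is better spent on halloumi skewers — total rises to 766 (76 min).
That's the maximum — no swap from here does better than 766.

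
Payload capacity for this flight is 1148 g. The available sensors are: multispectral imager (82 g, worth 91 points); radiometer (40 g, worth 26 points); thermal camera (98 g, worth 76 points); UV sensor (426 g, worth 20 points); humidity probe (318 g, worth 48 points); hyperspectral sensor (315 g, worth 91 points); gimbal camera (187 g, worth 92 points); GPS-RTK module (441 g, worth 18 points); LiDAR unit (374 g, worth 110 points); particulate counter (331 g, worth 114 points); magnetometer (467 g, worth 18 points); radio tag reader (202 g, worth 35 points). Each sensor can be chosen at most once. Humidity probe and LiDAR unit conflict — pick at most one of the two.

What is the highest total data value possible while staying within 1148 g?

Multispectral imager + radiometer + thermal camera + gimbal camera + LiDAR unit + particulate counter uses 1112 of the 1148 g and totals 509.
Next best is multispectral imager + radiometer + thermal camera + hyperspectral sensor + gimbal camera + particulate counter at 490 (1053 g) — short by 19.

509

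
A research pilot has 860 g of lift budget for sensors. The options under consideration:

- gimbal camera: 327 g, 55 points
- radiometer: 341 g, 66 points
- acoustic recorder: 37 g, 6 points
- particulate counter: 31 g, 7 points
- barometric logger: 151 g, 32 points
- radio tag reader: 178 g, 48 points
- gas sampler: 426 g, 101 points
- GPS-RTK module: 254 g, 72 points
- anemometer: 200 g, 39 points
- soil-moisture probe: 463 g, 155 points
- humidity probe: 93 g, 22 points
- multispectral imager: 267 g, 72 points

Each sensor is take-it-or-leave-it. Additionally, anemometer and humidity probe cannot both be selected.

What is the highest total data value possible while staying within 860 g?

By data value per g: soil-moisture probe 0.33, GPS-RTK module 0.28, radio tag reader 0.27, multispectral imager 0.27 lead.
The ratio ordering already packs tightly: particulate counter + GPS-RTK module + soil-moisture probe + humidity probe, 841 g, 256.
No other feasible combination exceeds 256.

256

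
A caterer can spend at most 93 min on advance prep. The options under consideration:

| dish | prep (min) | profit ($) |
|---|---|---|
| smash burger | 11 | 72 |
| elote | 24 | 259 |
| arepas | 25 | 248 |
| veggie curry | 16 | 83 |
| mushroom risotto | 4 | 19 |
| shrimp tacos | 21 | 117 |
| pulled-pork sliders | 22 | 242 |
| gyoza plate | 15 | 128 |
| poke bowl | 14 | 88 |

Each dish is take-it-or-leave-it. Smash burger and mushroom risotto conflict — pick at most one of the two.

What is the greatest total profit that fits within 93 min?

896

Ranking by ratio (profit/min): pulled-pork sliders 11.00, elote 10.79, arepas 9.92, gyoza plate 8.53.
Elote + arepas + mushroom risotto + pulled-pork sliders + gyoza plate uses 90 of the 93 min and totals 896.
Nothing else feasible within 93 min beats 896.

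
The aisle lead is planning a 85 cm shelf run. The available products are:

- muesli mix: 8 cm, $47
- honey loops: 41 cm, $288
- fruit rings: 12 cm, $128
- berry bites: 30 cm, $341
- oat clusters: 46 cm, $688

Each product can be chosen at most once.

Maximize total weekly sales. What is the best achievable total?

Ranking by ratio (weekly sales/cm): oat clusters 14.96, berry bites 11.37, fruit rings 10.67, honey loops 7.02.
Muesli mix + berry bites + oat clusters uses 84 of the 85 cm and totals 1076.
The closest alternative, berry bites + oat clusters, reaches only 1029.

1076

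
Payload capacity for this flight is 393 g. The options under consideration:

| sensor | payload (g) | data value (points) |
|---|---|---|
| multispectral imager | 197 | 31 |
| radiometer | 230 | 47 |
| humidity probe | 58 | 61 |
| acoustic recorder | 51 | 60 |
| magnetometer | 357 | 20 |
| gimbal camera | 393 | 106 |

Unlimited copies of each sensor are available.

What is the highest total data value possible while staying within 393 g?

Filling by ratio: 7×acoustic recorder for 420, with 36 g left unused.
Dropping 5×acoustic recorder frees 255 g; slotting in 5×humidity probe (290 g) lifts the total to 425 at 392 g.
No other feasible combination exceeds 425.

425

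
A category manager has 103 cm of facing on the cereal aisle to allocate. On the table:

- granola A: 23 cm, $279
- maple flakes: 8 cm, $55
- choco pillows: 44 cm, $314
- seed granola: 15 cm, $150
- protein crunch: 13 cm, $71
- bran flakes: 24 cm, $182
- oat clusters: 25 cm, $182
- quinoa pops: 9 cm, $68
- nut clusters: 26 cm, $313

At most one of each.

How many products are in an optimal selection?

Optimal total is 995.
One optimal bundle: granola A + seed granola + protein crunch + bran flakes + nut clusters (101 cm).
All optima have 5 products.

5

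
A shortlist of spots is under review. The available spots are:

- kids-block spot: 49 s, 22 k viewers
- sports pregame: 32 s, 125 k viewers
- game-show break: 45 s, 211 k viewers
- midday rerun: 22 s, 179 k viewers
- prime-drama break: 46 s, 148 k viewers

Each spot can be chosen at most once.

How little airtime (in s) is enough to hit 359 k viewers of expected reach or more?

67

Minimise s subject to total expected reach ≥ 359.
Taking game-show break + midday rerun gives 390 (≥ 359) for 67 s.
Any bundle with less than 67 s falls short of 359.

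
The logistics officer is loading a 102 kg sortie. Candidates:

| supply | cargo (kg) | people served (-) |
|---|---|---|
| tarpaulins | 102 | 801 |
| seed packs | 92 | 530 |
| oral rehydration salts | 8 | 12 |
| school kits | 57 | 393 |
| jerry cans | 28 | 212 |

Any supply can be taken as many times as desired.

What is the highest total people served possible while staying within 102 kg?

Taking tarpaulins: 102 kg used, 801 in people served.
That's the maximum — no swap from here does better than 801.

801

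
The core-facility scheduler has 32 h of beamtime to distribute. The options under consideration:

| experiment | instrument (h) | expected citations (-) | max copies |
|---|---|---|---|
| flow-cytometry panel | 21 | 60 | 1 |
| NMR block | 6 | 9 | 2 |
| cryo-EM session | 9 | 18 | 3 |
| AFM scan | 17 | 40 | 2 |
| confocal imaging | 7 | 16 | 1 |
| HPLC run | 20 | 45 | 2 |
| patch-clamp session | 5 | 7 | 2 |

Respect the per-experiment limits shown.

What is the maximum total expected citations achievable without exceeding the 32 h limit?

78

Filling by ratio: flow-cytometry panel + confocal imaging for 76, with 4 h left unused.
Dropping confocal imaging frees 7 h; slotting in cryo-EM session (9 h) lifts the total to 78 at 30 h.
The spare 2 h is too small for any remaining experiment, and no exchange beats 78.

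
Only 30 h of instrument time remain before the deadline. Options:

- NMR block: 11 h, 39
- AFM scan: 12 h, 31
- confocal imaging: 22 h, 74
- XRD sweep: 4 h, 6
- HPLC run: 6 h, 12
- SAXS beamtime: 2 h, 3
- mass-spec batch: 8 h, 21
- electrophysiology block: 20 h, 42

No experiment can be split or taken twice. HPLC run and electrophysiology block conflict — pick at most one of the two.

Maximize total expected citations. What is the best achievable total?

The ratio heuristic lands on NMR block + XRD sweep + HPLC run + mass-spec batch (78) but leaves 1 h idle.
The 21 h tied up in NMR block and XRD sweep and HPLC run is better spent on confocal imaging — total rises to 95 (30 h).
Next best is confocal imaging + HPLC run + SAXS beamtime at 89 (30 h) — short by 6.

95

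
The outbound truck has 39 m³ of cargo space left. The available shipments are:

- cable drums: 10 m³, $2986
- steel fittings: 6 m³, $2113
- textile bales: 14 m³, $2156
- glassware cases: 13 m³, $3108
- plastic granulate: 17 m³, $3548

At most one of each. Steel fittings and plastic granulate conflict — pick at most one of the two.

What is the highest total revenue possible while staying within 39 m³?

8250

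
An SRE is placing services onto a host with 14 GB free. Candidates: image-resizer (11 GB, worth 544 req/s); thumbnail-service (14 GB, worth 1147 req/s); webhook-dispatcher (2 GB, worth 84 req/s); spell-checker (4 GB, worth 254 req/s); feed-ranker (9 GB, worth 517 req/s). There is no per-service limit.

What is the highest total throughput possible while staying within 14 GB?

1147

By throughput per GB: thumbnail-service 81.93, spell-checker 63.50, feed-ranker 57.44, image-resizer 49.45 lead.
Thumbnail-service uses 14 of the 14 GB and totals 1147.
No other feasible combination exceeds 1147.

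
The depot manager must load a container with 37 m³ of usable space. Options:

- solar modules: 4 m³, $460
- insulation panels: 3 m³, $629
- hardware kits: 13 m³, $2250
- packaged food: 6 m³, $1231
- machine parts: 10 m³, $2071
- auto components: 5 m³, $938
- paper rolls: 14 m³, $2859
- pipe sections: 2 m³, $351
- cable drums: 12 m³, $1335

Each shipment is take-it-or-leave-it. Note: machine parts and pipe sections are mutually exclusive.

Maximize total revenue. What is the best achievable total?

Taking solar modules + insulation panels + packaged food + machine parts + paper rolls: 37 m³ used, 7250 in revenue.
Next best is hardware kits + machine parts + paper rolls at 7180 (37 m³) — short by 70.

7250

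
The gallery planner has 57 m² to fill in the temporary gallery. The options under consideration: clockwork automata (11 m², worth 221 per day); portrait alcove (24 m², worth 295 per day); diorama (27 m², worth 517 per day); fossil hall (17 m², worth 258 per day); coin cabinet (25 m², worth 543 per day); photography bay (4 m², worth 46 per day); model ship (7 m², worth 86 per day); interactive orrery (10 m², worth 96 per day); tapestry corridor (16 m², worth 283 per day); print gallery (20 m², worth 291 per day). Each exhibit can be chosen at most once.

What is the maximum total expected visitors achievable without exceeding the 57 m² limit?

Ranking by ratio (expected visitors/m²): coin cabinet 21.72, clockwork automata 20.09, diorama 19.15.
Filling by ratio: clockwork automata + coin cabinet + photography bay + tapestry corridor for 1093, with 1 m² left unused.
The 27 m² tied up in clockwork automata and tapestry corridor is better spent on diorama — total rises to 1106 (56 m²).

1106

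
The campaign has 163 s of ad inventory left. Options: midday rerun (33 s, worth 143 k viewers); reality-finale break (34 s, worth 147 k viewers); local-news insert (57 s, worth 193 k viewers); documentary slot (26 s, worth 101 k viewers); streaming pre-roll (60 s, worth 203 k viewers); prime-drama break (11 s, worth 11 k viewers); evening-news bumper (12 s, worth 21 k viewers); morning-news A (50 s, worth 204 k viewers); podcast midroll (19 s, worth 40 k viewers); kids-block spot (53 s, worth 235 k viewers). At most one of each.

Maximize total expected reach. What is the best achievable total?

687

Filling by ratio: midday rerun + reality-finale break + documentary slot + evening-news bumper + kids-block spot for 647, with 5 s left unused.
Replace midday rerun and evening-news bumper with morning-news A: the trade gains 40 net, giving 687 at 163 s.
That's the maximum — no swap from here does better than 687.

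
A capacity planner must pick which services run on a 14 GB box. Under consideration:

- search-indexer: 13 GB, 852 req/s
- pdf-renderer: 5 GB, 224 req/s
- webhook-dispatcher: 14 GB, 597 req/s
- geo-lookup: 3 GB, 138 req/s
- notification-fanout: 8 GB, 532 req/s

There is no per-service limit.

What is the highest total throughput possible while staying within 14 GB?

852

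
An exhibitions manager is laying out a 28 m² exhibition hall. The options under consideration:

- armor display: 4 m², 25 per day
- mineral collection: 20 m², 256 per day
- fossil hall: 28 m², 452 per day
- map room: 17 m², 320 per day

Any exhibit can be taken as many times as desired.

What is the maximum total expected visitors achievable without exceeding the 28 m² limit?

Density check — map room 18.82, fossil hall 16.14, mineral collection 12.80, armor display 6.25 are the best per m².
Greedy by ratio would take 2×armor display + map room: 25 m² used, total 370.
Dropping 2×armor display and map room frees 25 m²; slotting in fossil hall (28 m²) lifts the total to 452 at 28 m².

452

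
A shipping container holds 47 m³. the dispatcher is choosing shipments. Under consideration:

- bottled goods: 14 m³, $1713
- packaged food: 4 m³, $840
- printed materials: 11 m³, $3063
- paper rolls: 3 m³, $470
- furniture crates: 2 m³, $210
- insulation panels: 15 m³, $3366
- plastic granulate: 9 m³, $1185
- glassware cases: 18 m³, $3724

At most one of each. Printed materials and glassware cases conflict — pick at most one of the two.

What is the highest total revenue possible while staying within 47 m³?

Filling by ratio: packaged food + printed materials + paper rolls + furniture crates + insulation panels + plastic granulate for 9134, with 3 m³ left unused.
Replace furniture crates and plastic granulate with bottled goods: the trade gains 318 net, giving 9452 at 47 m³.

9452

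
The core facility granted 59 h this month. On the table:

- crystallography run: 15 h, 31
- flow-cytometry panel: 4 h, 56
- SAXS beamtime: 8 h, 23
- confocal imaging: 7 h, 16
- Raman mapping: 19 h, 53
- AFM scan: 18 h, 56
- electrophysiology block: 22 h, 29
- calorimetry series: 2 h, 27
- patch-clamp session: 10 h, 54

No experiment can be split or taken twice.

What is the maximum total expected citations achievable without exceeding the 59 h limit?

247

The ratio heuristic lands on flow-cytometry panel + SAXS beamtime + confocal imaging + AFM scan + calorimetry series + patch-clamp session (232) but leaves 10 h idle.
Dropping confocal imaging frees 7 h; slotting in crystallography run (15 h) lifts the total to 247 at 57 h.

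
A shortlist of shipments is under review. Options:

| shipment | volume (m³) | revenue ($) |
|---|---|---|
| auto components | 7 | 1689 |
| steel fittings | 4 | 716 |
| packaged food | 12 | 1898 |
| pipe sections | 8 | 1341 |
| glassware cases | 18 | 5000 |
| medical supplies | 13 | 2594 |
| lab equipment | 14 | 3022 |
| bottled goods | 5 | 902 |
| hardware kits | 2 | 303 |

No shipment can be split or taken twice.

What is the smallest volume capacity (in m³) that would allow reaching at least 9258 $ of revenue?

38

Minimise m³ subject to total revenue ≥ 9258.
auto components + glassware cases + medical supplies: 9283 revenue at 38 m³.
No combination under 38 m³ hits 9258.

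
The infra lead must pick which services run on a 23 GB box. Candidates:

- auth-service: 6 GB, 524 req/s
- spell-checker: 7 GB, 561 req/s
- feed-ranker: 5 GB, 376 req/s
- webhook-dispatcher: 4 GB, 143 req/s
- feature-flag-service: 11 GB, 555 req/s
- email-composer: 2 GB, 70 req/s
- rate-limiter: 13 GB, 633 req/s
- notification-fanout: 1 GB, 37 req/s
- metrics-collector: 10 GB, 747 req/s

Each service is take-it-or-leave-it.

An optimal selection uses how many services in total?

3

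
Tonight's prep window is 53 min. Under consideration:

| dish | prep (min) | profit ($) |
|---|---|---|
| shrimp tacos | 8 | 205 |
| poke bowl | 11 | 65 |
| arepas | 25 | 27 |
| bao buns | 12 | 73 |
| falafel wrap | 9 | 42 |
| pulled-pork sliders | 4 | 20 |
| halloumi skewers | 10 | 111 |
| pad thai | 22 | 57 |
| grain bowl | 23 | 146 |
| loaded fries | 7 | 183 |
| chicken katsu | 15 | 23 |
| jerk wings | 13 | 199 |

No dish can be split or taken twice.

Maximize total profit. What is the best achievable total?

A density-first pass picks shrimp tacos + bao buns + halloumi skewers + loaded fries + jerk wings — 771 at 50 min.
Replace bao buns with poke bowl + pulled-pork sliders: the trade gains 12 net, giving 783 at 53 min.
An exhaustive check of the 4096 subsets confirms 783.

783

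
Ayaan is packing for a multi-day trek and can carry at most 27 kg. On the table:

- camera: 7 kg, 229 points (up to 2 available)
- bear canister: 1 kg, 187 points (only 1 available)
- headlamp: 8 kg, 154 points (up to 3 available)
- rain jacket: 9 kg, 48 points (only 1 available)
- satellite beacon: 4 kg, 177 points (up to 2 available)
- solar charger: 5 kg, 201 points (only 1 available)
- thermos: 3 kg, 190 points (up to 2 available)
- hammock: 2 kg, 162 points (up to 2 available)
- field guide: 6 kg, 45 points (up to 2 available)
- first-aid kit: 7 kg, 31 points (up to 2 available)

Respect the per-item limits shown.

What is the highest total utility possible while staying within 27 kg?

Filling by ratio: bear canister + 2×satellite beacon + solar charger + 2×thermos + 2×hammock for 1446, with 3 kg left unused.
The 4 kg tied up in satellite beacon is better spent on camera — total rises to 1498 (27 kg).

1498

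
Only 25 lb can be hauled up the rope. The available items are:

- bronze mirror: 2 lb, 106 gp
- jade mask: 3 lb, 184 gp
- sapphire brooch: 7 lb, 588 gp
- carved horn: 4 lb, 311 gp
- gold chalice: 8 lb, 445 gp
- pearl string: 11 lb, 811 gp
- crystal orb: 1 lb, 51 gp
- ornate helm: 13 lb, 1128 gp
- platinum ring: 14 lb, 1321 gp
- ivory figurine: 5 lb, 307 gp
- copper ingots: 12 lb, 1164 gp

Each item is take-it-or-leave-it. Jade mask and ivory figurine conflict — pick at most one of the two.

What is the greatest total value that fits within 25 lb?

2292

Best packing: ornate helm + copper ingots — 25 lb, 2292 total.
Next best is sapphire brooch + carved horn + platinum ring at 2220 (25 lb) — short by 72.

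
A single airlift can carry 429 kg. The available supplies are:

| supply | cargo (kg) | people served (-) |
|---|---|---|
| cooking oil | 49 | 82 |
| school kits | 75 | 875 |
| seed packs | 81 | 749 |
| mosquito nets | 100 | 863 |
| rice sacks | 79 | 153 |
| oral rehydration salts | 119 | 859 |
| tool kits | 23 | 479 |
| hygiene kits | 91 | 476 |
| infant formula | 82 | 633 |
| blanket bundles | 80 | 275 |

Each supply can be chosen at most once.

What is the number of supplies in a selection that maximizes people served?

5

Optimal total is 3825.
school kits + seed packs + mosquito nets + oral rehydration salts + tool kits hits 3825 at 398 kg.
All optima have 5 supplies.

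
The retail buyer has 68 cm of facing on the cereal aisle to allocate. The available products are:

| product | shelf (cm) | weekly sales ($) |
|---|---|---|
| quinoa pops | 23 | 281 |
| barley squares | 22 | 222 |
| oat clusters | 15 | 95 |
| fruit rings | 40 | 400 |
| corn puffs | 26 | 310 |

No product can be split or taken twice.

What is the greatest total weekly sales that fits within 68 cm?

710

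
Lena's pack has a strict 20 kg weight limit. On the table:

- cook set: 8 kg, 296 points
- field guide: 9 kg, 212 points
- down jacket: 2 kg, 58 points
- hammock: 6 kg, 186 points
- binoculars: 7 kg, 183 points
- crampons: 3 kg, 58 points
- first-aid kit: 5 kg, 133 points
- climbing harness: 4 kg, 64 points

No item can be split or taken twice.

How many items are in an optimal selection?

Optimal total is 615.
One optimal bundle: cook set + hammock + first-aid kit (19 kg).
Every optimal selection uses 3 items.

3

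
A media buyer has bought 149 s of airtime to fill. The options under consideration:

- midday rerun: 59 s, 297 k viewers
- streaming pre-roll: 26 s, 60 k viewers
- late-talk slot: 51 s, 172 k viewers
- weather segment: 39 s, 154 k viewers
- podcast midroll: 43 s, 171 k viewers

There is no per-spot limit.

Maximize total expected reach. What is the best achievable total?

Density check — midday rerun 5.03, podcast midroll 3.98, weather segment 3.95 are the best per s.
2×midday rerun + streaming pre-roll uses 144 of the 149 s and totals 654.

654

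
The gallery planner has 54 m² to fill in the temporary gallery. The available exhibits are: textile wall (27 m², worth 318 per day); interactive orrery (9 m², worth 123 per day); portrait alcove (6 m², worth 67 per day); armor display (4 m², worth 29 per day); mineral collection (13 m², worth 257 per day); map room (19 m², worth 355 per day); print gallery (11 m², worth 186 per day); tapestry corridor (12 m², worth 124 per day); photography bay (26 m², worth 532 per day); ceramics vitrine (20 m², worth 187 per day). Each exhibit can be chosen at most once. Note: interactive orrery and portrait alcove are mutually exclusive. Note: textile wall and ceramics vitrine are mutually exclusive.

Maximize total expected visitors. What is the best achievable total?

1010

Greedy by ratio would take armor display + mineral collection + print gallery + photography bay: 54 m² used, total 1004.
But interactive orrery + map room + photography bay fits in 54 m² and reaches 1010.
The closest alternative, armor display + mineral collection + print gallery + photography bay, reaches only 1004.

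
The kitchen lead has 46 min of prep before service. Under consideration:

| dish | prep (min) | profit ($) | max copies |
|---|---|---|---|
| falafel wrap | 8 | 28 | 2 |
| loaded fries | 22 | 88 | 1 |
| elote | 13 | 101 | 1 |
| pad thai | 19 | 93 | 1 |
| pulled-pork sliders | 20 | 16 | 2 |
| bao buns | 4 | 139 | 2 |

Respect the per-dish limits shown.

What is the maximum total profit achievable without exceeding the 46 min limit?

472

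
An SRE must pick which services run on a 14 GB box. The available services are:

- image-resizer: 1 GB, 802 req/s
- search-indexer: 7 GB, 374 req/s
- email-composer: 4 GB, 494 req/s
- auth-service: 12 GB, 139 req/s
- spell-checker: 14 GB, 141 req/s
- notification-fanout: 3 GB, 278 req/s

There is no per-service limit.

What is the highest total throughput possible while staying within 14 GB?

11228

Ranking by ratio (throughput/GB): image-resizer 802.00, email-composer 123.50, notification-fanout 92.67.
Taking 14×image-resizer: 14 GB used, 11228 in throughput.
No other feasible combination exceeds 11228.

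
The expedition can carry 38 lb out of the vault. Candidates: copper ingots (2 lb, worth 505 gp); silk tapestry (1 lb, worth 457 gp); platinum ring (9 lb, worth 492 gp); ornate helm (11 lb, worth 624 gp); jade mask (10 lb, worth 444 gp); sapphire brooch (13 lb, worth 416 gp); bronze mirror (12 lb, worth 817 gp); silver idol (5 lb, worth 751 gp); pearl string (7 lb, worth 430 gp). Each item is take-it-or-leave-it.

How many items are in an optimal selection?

6

The maximum value within 38 lb is 3584.
For example copper ingots + silk tapestry + ornate helm + bronze mirror + silver idol + pearl string achieves it, using 38 lb.
Any selection reaching 3584 contains exactly 6 items.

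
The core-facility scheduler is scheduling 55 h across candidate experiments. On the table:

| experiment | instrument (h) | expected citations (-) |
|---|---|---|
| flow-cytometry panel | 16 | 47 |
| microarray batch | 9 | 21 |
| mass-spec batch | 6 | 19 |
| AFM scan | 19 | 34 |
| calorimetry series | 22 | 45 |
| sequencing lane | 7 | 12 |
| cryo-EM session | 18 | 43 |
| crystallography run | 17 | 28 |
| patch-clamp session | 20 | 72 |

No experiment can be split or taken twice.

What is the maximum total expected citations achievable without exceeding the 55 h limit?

162

Taking the top-ratio experiments first gives flow-cytometry panel + microarray batch + mass-spec batch + patch-clamp session for 159 (51 h).
Dropping microarray batch and mass-spec batch frees 15 h; slotting in cryo-EM session (18 h) lifts the total to 162 at 54 h.
No other feasible combination exceeds 162.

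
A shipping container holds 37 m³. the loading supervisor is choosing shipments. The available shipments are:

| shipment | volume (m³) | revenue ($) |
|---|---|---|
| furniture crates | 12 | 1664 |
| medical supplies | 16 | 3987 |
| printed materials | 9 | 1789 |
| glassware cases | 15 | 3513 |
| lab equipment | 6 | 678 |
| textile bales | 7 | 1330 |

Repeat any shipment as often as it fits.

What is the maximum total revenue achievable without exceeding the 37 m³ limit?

8356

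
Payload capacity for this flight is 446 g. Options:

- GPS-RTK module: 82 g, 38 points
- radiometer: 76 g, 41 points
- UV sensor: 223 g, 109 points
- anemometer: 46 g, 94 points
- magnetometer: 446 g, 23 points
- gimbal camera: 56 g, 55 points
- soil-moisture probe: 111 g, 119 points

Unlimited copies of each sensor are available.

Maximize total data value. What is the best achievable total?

9×anemometer uses 414 of the 446 g and totals 846.
Every other selection either busts 446 g or fails to beat 846.

846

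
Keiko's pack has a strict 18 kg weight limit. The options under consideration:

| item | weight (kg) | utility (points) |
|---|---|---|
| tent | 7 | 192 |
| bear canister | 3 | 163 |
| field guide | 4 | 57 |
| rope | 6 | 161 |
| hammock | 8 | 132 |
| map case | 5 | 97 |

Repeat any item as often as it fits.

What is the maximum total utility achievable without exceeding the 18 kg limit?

Ranking by ratio (utility/kg): bear canister 54.33, tent 27.43, rope 26.83.
6×bear canister uses 18 of the 18 kg and totals 978.
Every other selection either busts 18 kg or fails to beat 978.

978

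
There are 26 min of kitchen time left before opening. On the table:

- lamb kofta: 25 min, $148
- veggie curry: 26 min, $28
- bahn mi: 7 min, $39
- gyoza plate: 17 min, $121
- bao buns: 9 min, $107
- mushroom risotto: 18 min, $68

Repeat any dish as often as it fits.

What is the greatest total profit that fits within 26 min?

The ratio ordering already packs tightly: bahn mi + 2×bao buns, 25 min, 253.
No other feasible combination exceeds 253.

253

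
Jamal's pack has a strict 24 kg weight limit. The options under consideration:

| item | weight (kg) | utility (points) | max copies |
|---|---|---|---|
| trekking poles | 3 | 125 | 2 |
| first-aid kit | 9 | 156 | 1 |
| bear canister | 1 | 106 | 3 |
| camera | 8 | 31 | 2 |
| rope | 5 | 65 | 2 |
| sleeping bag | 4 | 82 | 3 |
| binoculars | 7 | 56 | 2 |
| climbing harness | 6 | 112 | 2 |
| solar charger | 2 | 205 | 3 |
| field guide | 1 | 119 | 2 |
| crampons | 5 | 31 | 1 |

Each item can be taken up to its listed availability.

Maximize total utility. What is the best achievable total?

Density check — field guide 119.00, bear canister 106.00, solar charger 102.50, trekking poles 41.67 are the best per kg.
Taking the top-ratio items first gives 2×trekking poles + 3×bear canister + sleeping bag + 3×solar charger + 2×field guide for 1503 (21 kg).
Dropping sleeping bag frees 4 kg; slotting in climbing harness (6 kg) lifts the total to 1533 at 23 kg.
That's the maximum — no swap from here does better than 1533.

1533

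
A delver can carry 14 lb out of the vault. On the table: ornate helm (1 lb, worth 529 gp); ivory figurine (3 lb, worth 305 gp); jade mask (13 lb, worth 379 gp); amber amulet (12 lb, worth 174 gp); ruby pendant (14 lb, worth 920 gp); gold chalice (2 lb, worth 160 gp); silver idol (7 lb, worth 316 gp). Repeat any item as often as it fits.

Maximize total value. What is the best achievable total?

7406

The ratio ordering already packs tightly: 14×ornate helm, 14 lb, 7406.
That's the maximum — no swap from here does better than 7406.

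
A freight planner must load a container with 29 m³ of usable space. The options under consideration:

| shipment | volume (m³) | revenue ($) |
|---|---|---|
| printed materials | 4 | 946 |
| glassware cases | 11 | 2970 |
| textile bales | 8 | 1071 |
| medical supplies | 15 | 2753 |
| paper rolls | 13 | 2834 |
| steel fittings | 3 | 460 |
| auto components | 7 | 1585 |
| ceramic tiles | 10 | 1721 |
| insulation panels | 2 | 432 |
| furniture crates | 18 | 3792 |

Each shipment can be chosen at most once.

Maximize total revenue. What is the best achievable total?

6762

By revenue per m³: glassware cases 270.00, printed materials 236.50, auto components 226.43, paper rolls 218.00 lead.
The ratio heuristic lands on printed materials + glassware cases + steel fittings + auto components + insulation panels (6393) but leaves 2 m³ idle.
A better packing is glassware cases + furniture crates: 29 m³, total 6762.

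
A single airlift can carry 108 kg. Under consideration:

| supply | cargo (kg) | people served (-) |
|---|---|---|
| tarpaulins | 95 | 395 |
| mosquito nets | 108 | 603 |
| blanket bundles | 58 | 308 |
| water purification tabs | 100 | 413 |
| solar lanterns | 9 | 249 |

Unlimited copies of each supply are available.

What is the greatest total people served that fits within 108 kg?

2988

Taking 12×solar lanterns: 108 kg used, 2988 in people served.
That's the maximum — no swap from here does better than 2988.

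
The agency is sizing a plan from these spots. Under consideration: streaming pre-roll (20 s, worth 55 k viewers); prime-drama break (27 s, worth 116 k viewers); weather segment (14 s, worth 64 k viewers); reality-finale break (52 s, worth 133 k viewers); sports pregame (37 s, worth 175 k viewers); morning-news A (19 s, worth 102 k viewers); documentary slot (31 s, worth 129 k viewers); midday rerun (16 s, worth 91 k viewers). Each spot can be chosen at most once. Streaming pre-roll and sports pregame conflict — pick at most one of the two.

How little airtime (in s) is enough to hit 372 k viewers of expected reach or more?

76

Need the lightest bundle worth ≥ 372.
prime-drama break + weather segment + morning-news A + midday rerun reaches 373 using 76 s.
Below 76 s the best achievable stays under 372.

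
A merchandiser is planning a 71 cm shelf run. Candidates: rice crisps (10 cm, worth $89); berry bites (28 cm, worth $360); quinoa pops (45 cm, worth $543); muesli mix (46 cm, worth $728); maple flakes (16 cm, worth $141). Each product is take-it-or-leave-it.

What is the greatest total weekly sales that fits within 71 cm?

869

Filling by ratio: rice crisps + muesli mix for 817, with 15 cm left unused.
Dropping rice crisps frees 10 cm; slotting in maple flakes (16 cm) lifts the total to 869 at 62 cm.
An exhaustive check of the 32 subsets confirms 869.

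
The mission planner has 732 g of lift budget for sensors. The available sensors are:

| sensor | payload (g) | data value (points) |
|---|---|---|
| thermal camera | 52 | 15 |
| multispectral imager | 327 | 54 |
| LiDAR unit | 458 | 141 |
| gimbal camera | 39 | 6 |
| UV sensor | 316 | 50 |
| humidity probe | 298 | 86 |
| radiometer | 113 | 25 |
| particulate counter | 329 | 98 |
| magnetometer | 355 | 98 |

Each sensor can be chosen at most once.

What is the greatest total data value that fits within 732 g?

205

The ratio heuristic lands on thermal camera + LiDAR unit + gimbal camera + radiometer (187) but leaves 70 g idle.
Dropping LiDAR unit and radiometer frees 571 g; slotting in humidity probe + particulate counter (627 g) lifts the total to 205 at 718 g.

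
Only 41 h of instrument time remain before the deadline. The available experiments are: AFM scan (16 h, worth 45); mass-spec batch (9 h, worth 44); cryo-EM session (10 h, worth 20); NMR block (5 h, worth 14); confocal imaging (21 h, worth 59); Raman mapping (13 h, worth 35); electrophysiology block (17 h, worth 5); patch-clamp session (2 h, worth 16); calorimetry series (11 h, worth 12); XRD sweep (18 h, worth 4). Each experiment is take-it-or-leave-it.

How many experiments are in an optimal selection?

4

Optimal total is 140.
AFM scan + mass-spec batch + Raman mapping + patch-clamp session hits 140 at 40 h.
All optima have 4 experiments.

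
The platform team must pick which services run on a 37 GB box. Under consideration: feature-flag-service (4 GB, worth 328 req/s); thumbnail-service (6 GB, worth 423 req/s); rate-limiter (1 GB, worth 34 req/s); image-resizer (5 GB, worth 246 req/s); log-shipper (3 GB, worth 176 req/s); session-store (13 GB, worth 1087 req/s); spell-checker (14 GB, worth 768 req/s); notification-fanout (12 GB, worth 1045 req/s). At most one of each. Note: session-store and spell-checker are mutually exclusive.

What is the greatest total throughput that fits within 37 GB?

2917

By throughput per GB: notification-fanout 87.08, session-store 83.62, feature-flag-service 82.00, thumbnail-service 70.50 lead.
The ratio ordering already packs tightly: feature-flag-service + thumbnail-service + rate-limiter + session-store + notification-fanout, 36 GB, 2917.
Nothing else feasible within 37 GB beats 2917.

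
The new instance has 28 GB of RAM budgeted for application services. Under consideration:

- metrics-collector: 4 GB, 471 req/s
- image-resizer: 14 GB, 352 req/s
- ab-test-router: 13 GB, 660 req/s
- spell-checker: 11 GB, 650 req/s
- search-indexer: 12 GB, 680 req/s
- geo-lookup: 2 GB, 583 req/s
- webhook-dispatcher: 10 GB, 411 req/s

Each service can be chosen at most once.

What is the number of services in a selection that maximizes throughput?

4

The maximum throughput within 28 GB is 2145.
metrics-collector + search-indexer + geo-lookup + webhook-dispatcher hits 2145 at 28 GB.
Any selection reaching 2145 contains exactly 4 services.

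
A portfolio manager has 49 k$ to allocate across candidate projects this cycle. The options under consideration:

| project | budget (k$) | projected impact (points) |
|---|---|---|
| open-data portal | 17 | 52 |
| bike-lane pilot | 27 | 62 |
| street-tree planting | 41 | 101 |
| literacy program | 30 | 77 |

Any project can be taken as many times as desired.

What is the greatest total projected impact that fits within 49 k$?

129

By projected impact per k$: open-data portal 3.06, literacy program 2.57, street-tree planting 2.46, bike-lane pilot 2.30 lead.
Filling by ratio: 2×open-data portal for 104, with 15 k$ left unused.
Replace open-data portal with literacy program: the trade gains 25 net, giving 129 at 47 k$.
Every other selection either busts 49 k$ or fails to beat 129.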